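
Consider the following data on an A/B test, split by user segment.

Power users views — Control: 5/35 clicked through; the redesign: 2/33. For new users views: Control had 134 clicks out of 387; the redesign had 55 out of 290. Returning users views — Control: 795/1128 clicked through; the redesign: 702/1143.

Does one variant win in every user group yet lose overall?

No

Power users: Control 5/35 = 14.3%, the redesign 2/33 = 6.1% → Control
New users: Control 134/387 = 34.6%, the redesign 55/290 = 19.0% → Control
Returning users: Control 795/1128 = 70.5%, the redesign 702/1143 = 61.4% → Control
Overall: Control 934/1550 = 60.3%, the redesign 759/1466 = 51.8% → Control
Control wins overall and in every user group — no reversal.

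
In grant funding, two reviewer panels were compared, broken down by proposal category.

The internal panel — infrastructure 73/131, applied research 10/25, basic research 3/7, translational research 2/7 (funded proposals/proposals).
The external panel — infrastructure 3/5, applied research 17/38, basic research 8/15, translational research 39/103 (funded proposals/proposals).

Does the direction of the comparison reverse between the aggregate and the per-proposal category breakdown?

Infrastructure: the internal panel 73/131 = 55.7%, the external panel 3/5 = 60.0% → the external panel
Applied research: the internal panel 10/25 = 40.0%, the external panel 17/38 = 44.7% → the external panel
Basic research: the internal panel 3/7 = 42.9%, the external panel 8/15 = 53.3% → the external panel
Translational research: the internal panel 2/7 = 28.6%, the external panel 39/103 = 37.9% → the external panel
Overall: the internal panel 88/170 = 51.8%, the external panel 67/161 = 41.6% → the internal panel
The external panel wins each proposal group but the internal panel wins overall — the comparison reverses. The external panel's proposals skew toward translational research, which has a lower base rate.

Yes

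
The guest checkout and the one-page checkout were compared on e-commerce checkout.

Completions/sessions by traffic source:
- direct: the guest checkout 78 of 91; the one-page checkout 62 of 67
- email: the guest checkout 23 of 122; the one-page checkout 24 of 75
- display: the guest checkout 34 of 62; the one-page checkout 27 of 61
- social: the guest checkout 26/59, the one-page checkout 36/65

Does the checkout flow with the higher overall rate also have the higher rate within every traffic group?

No

Direct: the guest checkout 78/91 = 85.7%, the one-page checkout 62/67 = 92.5% → the one-page checkout
Email: the guest checkout 23/122 = 18.9%, the one-page checkout 24/75 = 32.0% → the one-page checkout
Display: the guest checkout 34/62 = 54.8%, the one-page checkout 27/61 = 44.3% → the guest checkout
Social: the guest checkout 26/59 = 44.1%, the one-page checkout 36/65 = 55.4% → the one-page checkout
Overall: the guest checkout 161/334 = 48.2%, the one-page checkout 149/268 = 55.6% → the one-page checkout
Neither sweeps: the guest checkout wins 1 of 4 groups, the one-page checkout wins 3. The one-page checkout wins overall but not every group — no Simpson reversal.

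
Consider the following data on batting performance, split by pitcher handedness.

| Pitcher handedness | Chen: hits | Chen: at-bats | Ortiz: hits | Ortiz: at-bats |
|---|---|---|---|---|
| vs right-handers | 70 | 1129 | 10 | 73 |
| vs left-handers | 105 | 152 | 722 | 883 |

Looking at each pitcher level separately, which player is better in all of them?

Ortiz

Vs right-handers: Chen 70/1129 = 6.2%, Ortiz 10/73 = 13.7% → Ortiz
Vs left-handers: Chen 105/152 = 69.1%, Ortiz 722/883 = 81.8% → Ortiz
Ortiz has the higher rate in both groups.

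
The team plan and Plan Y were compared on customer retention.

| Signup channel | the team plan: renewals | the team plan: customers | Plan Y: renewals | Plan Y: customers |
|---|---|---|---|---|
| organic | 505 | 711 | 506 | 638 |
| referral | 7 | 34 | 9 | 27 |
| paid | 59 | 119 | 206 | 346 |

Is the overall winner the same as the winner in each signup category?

Organic: the team plan 505/711 = 71.0%, Plan Y 506/638 = 79.3% → Plan Y
Referral: the team plan 7/34 = 20.6%, Plan Y 9/27 = 33.3% → Plan Y
Paid: the team plan 59/119 = 49.6%, Plan Y 206/346 = 59.5% → Plan Y
Overall: the team plan 571/864 = 66.1%, Plan Y 721/1011 = 71.3% → Plan Y
Plan Y wins overall and in every signup group — no reversal.

Yes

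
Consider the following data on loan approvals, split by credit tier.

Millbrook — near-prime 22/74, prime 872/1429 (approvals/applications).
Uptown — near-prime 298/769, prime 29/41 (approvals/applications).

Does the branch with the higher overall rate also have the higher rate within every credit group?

Near-prime: Millbrook 22/74 = 29.7%, Uptown 298/769 = 38.8% → Uptown
Prime: Millbrook 872/1429 = 61.0%, Uptown 29/41 = 70.7% → Uptown
Overall: Millbrook 894/1503 = 59.5%, Uptown 327/810 = 40.4% → Millbrook
Uptown wins each credit group but Millbrook wins overall — the comparison reverses. Uptown's applications skew toward near-prime, which has a lower base rate.

No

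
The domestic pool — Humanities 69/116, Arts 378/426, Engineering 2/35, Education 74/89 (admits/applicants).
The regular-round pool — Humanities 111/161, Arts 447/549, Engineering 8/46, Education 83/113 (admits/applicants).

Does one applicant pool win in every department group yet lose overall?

Humanities: the domestic pool 69/116 = 59.5%, the regular-round pool 111/161 = 68.9% → the regular-round pool
Arts: the domestic pool 378/426 = 88.7%, the regular-round pool 447/549 = 81.4% → the domestic pool
Engineering: the domestic pool 2/35 = 5.7%, the regular-round pool 8/46 = 17.4% → the regular-round pool
Education: the domestic pool 74/89 = 83.1%, the regular-round pool 83/113 = 73.5% → the domestic pool
Overall: the domestic pool 523/666 = 78.5%, the regular-round pool 649/869 = 74.7% → the domestic pool
Neither sweeps: the domestic pool wins 2 of 4 groups, the regular-round pool wins 2. The domestic pool wins overall but not every group — no Simpson reversal.

No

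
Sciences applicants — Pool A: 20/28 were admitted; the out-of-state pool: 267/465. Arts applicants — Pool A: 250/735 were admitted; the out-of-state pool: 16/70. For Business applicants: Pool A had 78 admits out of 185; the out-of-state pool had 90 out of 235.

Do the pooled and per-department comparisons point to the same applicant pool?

No

Sciences: Pool A 20/28 = 71.4%, the out-of-state pool 267/465 = 57.4% → Pool A
Arts: Pool A 250/735 = 34.0%, the out-of-state pool 16/70 = 22.9% → Pool A
Business: Pool A 78/185 = 42.2%, the out-of-state pool 90/235 = 38.3% → Pool A
Overall: Pool A 348/948 = 36.7%, the out-of-state pool 373/770 = 48.4% → the out-of-state pool
Pool A wins each department group but the out-of-state pool wins overall — the comparison reverses. Pool A's applicants skew toward Arts, which has a lower base rate.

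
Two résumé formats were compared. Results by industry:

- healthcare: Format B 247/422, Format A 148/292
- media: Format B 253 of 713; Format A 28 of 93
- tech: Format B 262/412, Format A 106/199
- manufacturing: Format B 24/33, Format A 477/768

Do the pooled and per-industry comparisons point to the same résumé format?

No

Healthcare: Format B 247/422 = 58.5%, Format A 148/292 = 50.7% → Format B
Media: Format B 253/713 = 35.5%, Format A 28/93 = 30.1% → Format B
Tech: Format B 262/412 = 63.6%, Format A 106/199 = 53.3% → Format B
Manufacturing: Format B 24/33 = 72.7%, Format A 477/768 = 62.1% → Format B
Overall: Format B 786/1580 = 49.7%, Format A 759/1352 = 56.1% → Format A
Format B wins each industry group but Format A wins overall — the comparison reverses. Format B's applications skew toward media, which has a lower base rate.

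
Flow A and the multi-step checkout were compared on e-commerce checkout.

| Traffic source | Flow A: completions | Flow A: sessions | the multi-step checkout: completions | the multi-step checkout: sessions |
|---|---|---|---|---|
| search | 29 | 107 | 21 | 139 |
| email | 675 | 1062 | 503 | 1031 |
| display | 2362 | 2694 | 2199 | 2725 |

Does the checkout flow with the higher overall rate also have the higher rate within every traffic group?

Search: Flow A 29/107 = 27.1%, the multi-step checkout 21/139 = 15.1% → Flow A
Email: Flow A 675/1062 = 63.6%, the multi-step checkout 503/1031 = 48.8% → Flow A
Display: Flow A 2362/2694 = 87.7%, the multi-step checkout 2199/2725 = 80.7% → Flow A
Overall: Flow A 3066/3863 = 79.4%, the multi-step checkout 2723/3895 = 69.9% → Flow A
Flow A wins overall and in every traffic group — no reversal.

Yes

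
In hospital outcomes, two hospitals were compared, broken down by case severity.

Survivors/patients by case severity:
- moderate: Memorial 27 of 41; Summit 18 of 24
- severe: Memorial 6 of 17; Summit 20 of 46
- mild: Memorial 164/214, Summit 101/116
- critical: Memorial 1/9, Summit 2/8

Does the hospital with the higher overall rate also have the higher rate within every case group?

Yes

Moderate: Memorial 27/41 = 65.9%, Summit 18/24 = 75.0% → Summit
Severe: Memorial 6/17 = 35.3%, Summit 20/46 = 43.5% → Summit
Mild: Memorial 164/214 = 76.6%, Summit 101/116 = 87.1% → Summit
Critical: Memorial 1/9 = 11.1%, Summit 2/8 = 25.0% → Summit
Overall: Memorial 198/281 = 70.5%, Summit 141/194 = 72.7% → Summit
Summit wins overall and in every case group — no reversal.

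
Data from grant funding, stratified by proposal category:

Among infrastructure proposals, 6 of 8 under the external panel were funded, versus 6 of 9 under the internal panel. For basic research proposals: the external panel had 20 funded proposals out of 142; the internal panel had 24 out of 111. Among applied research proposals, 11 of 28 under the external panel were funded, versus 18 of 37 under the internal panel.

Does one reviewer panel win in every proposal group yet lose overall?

Infrastructure: the external panel 6/8 = 75.0%, the internal panel 6/9 = 66.7% → the external panel
Basic research: the external panel 20/142 = 14.1%, the internal panel 24/111 = 21.6% → the internal panel
Applied research: the external panel 11/28 = 39.3%, the internal panel 18/37 = 48.6% → the internal panel
Overall: the external panel 37/178 = 20.8%, the internal panel 48/157 = 30.6% → the internal panel
Neither sweeps: the external panel wins 1 of 3 groups, the internal panel wins 2. The internal panel wins overall but not every group — no Simpson reversal.

No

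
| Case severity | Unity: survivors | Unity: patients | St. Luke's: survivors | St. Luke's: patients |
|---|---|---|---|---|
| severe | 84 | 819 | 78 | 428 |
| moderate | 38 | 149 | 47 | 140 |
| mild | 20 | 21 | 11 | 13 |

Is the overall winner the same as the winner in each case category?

No

Severe: Unity 84/819 = 10.3%, St. Luke's 78/428 = 18.2% → St. Luke's
Moderate: Unity 38/149 = 25.5%, St. Luke's 47/140 = 33.6% → St. Luke's
Mild: Unity 20/21 = 95.2%, St. Luke's 11/13 = 84.6% → Unity
Overall: Unity 142/989 = 14.4%, St. Luke's 136/581 = 23.4% → St. Luke's
Neither sweeps: Unity wins 1 of 3 groups, St. Luke's wins 2. St. Luke's wins overall but not every group — no Simpson reversal.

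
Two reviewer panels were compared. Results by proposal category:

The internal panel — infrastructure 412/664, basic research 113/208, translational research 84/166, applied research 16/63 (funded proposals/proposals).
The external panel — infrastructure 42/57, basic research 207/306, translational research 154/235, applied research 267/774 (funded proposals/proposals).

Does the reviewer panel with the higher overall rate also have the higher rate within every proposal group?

No

Infrastructure: the internal panel 412/664 = 62.0%, the external panel 42/57 = 73.7% → the external panel
Basic research: the internal panel 113/208 = 54.3%, the external panel 207/306 = 67.6% → the external panel
Translational research: the internal panel 84/166 = 50.6%, the external panel 154/235 = 65.5% → the external panel
Applied research: the internal panel 16/63 = 25.4%, the external panel 267/774 = 34.5% → the external panel
Overall: the internal panel 625/1101 = 56.8%, the external panel 670/1372 = 48.8% → the internal panel
The external panel wins each proposal group but the internal panel wins overall — the comparison reverses. The external panel's proposals skew toward applied research, which has a lower base rate.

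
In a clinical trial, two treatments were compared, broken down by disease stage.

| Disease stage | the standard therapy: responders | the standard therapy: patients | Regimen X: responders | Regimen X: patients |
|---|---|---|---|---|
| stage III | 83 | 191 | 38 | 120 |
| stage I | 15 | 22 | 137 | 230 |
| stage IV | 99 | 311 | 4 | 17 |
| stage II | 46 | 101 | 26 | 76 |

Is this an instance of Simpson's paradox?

Yes

Stage III: the standard therapy 83/191 = 43.5%, Regimen X 38/120 = 31.7% → the standard therapy
Stage I: the standard therapy 15/22 = 68.2%, Regimen X 137/230 = 59.6% → the standard therapy
Stage IV: the standard therapy 99/311 = 31.8%, Regimen X 4/17 = 23.5% → the standard therapy
Stage II: the standard therapy 46/101 = 45.5%, Regimen X 26/76 = 34.2% → the standard therapy
Overall: the standard therapy 243/625 = 38.9%, Regimen X 205/443 = 46.3% → Regimen X
The standard therapy wins each disease group but Regimen X wins overall — the comparison reverses. The standard therapy's patients skew toward stage IV, which has a lower base rate.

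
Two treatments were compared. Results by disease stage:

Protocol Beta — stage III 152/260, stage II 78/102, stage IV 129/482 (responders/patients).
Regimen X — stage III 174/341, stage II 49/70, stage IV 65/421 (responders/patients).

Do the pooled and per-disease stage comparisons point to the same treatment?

Yes

Stage III: Protocol Beta 152/260 = 58.5%, Regimen X 174/341 = 51.0% → Protocol Beta
Stage II: Protocol Beta 78/102 = 76.5%, Regimen X 49/70 = 70.0% → Protocol Beta
Stage IV: Protocol Beta 129/482 = 26.8%, Regimen X 65/421 = 15.4% → Protocol Beta
Overall: Protocol Beta 359/844 = 42.5%, Regimen X 288/832 = 34.6% → Protocol Beta
Protocol Beta wins overall and in every disease group — no reversal.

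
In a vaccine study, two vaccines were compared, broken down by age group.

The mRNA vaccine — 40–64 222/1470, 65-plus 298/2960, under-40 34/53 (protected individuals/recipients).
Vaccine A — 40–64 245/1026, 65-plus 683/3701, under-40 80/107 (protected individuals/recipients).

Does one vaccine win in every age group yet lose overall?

No

40–64: the mRNA vaccine 222/1470 = 15.1%, Vaccine A 245/1026 = 23.9% → Vaccine A
65-plus: the mRNA vaccine 298/2960 = 10.1%, Vaccine A 683/3701 = 18.5% → Vaccine A
Under-40: the mRNA vaccine 34/53 = 64.2%, Vaccine A 80/107 = 74.8% → Vaccine A
Overall: the mRNA vaccine 554/4483 = 12.4%, Vaccine A 1008/4834 = 20.9% → Vaccine A
Vaccine A wins overall and in every age group — no reversal.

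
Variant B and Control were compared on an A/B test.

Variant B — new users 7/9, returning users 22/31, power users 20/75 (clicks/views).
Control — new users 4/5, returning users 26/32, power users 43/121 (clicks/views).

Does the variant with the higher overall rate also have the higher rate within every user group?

New users: Variant B 7/9 = 77.8%, Control 4/5 = 80.0% → Control
Returning users: Variant B 22/31 = 71.0%, Control 26/32 = 81.2% → Control
Power users: Variant B 20/75 = 26.7%, Control 43/121 = 35.5% → Control
Overall: Variant B 49/115 = 42.6%, Control 73/158 = 46.2% → Control
Control wins overall and in every user group — no reversal.

Yes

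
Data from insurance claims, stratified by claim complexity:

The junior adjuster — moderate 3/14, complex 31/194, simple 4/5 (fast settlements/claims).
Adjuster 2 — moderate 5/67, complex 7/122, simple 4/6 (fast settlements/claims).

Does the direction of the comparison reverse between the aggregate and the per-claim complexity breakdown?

No

Moderate: the junior adjuster 3/14 = 21.4%, Adjuster 2 5/67 = 7.5% → the junior adjuster
Complex: the junior adjuster 31/194 = 16.0%, Adjuster 2 7/122 = 5.7% → the junior adjuster
Simple: the junior adjuster 4/5 = 80.0%, Adjuster 2 4/6 = 66.7% → the junior adjuster
Overall: the junior adjuster 38/213 = 17.8%, Adjuster 2 16/195 = 8.2% → the junior adjuster
The junior adjuster wins overall and in every claim group — no reversal.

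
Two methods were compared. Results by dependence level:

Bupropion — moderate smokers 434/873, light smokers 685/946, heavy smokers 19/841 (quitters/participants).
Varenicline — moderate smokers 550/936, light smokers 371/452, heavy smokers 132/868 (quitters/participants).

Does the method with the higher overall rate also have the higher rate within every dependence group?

Moderate smokers: bupropion 434/873 = 49.7%, varenicline 550/936 = 58.8% → varenicline
Light smokers: bupropion 685/946 = 72.4%, varenicline 371/452 = 82.1% → varenicline
Heavy smokers: bupropion 19/841 = 2.3%, varenicline 132/868 = 15.2% → varenicline
Overall: bupropion 1138/2660 = 42.8%, varenicline 1053/2256 = 46.7% → varenicline
Varenicline wins overall and in every dependence group — no reversal.

Yes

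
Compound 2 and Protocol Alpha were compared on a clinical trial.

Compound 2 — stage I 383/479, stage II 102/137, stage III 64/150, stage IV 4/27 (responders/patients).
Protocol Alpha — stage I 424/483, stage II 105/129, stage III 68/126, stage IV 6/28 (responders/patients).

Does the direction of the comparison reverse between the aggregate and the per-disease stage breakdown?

No

Stage I: Compound 2 383/479 = 80.0%, Protocol Alpha 424/483 = 87.8% → Protocol Alpha
Stage II: Compound 2 102/137 = 74.5%, Protocol Alpha 105/129 = 81.4% → Protocol Alpha
Stage III: Compound 2 64/150 = 42.7%, Protocol Alpha 68/126 = 54.0% → Protocol Alpha
Stage IV: Compound 2 4/27 = 14.8%, Protocol Alpha 6/28 = 21.4% → Protocol Alpha
Overall: Compound 2 553/793 = 69.7%, Protocol Alpha 603/766 = 78.7% → Protocol Alpha
Protocol Alpha wins overall and in every disease group — no reversal.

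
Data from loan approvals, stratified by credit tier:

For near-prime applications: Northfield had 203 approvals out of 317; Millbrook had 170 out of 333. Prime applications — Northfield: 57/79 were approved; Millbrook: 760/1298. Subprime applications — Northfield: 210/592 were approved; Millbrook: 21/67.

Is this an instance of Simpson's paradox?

Near-prime: Northfield 203/317 = 64.0%, Millbrook 170/333 = 51.1% → Northfield
Prime: Northfield 57/79 = 72.2%, Millbrook 760/1298 = 58.6% → Northfield
Subprime: Northfield 210/592 = 35.5%, Millbrook 21/67 = 31.3% → Northfield
Overall: Northfield 470/988 = 47.6%, Millbrook 951/1698 = 56.0% → Millbrook
Northfield wins each credit group but Millbrook wins overall — the comparison reverses. Northfield's applications skew toward subprime, which has a lower base rate.

Yes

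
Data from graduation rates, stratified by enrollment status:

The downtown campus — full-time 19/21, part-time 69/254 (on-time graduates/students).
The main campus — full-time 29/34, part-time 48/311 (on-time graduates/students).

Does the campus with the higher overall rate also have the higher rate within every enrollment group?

Yes

Full-time: the downtown campus 19/21 = 90.5%, the main campus 29/34 = 85.3% → the downtown campus
Part-time: the downtown campus 69/254 = 27.2%, the main campus 48/311 = 15.4% → the downtown campus
Overall: the downtown campus 88/275 = 32.0%, the main campus 77/345 = 22.3% → the downtown campus
The downtown campus wins overall and in every enrollment group — no reversal.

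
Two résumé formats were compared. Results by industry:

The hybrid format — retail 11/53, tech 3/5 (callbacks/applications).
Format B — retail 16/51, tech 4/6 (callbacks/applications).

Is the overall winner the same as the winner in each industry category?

Yes

Retail: the hybrid format 11/53 = 20.8%, Format B 16/51 = 31.4% → Format B
Tech: the hybrid format 3/5 = 60.0%, Format B 4/6 = 66.7% → Format B
Overall: the hybrid format 14/58 = 24.1%, Format B 20/57 = 35.1% → Format B
Format B wins overall and in every industry group — no reversal.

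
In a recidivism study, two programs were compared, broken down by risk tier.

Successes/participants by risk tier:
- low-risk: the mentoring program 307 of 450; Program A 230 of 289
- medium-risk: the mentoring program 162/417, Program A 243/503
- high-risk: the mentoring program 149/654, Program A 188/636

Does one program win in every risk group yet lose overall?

Low-risk: the mentoring program 307/450 = 68.2%, Program A 230/289 = 79.6% → Program A
Medium-risk: the mentoring program 162/417 = 38.8%, Program A 243/503 = 48.3% → Program A
High-risk: the mentoring program 149/654 = 22.8%, Program A 188/636 = 29.6% → Program A
Overall: the mentoring program 618/1521 = 40.6%, Program A 661/1428 = 46.3% → Program A
Program A wins overall and in every risk group — no reversal.

No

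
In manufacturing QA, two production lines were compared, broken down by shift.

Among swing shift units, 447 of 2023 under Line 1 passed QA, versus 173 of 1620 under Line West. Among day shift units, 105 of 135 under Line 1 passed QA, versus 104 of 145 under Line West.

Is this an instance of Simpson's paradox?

Swing shift: Line 1 447/2023 = 22.1%, Line West 173/1620 = 10.7% → Line 1
Day shift: Line 1 105/135 = 77.8%, Line West 104/145 = 71.7% → Line 1
Overall: Line 1 552/2158 = 25.6%, Line West 277/1765 = 15.7% → Line 1
Line 1 wins overall and in every shift group — no reversal.

No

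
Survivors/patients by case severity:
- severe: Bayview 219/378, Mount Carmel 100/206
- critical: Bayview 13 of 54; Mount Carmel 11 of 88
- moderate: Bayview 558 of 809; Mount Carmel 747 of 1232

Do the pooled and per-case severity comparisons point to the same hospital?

Yes

Severe: Bayview 219/378 = 57.9%, Mount Carmel 100/206 = 48.5% → Bayview
Critical: Bayview 13/54 = 24.1%, Mount Carmel 11/88 = 12.5% → Bayview
Moderate: Bayview 558/809 = 69.0%, Mount Carmel 747/1232 = 60.6% → Bayview
Overall: Bayview 790/1241 = 63.7%, Mount Carmel 858/1526 = 56.2% → Bayview
Bayview wins overall and in every case group — no reversal.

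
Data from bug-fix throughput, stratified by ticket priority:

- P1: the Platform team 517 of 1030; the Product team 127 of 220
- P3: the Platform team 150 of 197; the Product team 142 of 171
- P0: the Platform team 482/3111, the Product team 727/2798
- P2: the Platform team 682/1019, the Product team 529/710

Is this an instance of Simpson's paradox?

No

P1: the Platform team 517/1030 = 50.2%, the Product team 127/220 = 57.7% → the Product team
P3: the Platform team 150/197 = 76.1%, the Product team 142/171 = 83.0% → the Product team
P0: the Platform team 482/3111 = 15.5%, the Product team 727/2798 = 26.0% → the Product team
P2: the Platform team 682/1019 = 66.9%, the Product team 529/710 = 74.5% → the Product team
Overall: the Platform team 1831/5357 = 34.2%, the Product team 1525/3899 = 39.1% → the Product team
The Product team wins overall and in every ticket group — no reversal.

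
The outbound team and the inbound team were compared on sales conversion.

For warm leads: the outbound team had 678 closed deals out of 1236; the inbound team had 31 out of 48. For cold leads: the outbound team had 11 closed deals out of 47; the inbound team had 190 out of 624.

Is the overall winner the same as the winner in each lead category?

No

Warm: the outbound team 678/1236 = 54.9%, the inbound team 31/48 = 64.6% → the inbound team
Cold: the outbound team 11/47 = 23.4%, the inbound team 190/624 = 30.4% → the inbound team
Overall: the outbound team 689/1283 = 53.7%, the inbound team 221/672 = 32.9% → the outbound team
The inbound team wins each lead group but the outbound team wins overall — the comparison reverses. The inbound team's leads skew toward cold, which has a lower base rate.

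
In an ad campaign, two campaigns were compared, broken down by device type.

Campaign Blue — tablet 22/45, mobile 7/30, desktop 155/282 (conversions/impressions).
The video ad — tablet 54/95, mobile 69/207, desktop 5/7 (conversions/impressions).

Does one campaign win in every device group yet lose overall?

Yes

Tablet: Campaign Blue 22/45 = 48.9%, the video ad 54/95 = 56.8% → the video ad
Mobile: Campaign Blue 7/30 = 23.3%, the video ad 69/207 = 33.3% → the video ad
Desktop: Campaign Blue 155/282 = 55.0%, the video ad 5/7 = 71.4% → the video ad
Overall: Campaign Blue 184/357 = 51.5%, the video ad 128/309 = 41.4% → Campaign Blue
The video ad wins each device group but Campaign Blue wins overall — the comparison reverses. The video ad's impressions skew toward mobile, which has a lower base rate.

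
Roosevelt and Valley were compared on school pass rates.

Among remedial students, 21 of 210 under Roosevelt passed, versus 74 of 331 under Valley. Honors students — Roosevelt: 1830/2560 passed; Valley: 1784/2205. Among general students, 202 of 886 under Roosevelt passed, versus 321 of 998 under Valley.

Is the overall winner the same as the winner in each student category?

Remedial: Roosevelt 21/210 = 10.0%, Valley 74/331 = 22.4% → Valley
Honors: Roosevelt 1830/2560 = 71.5%, Valley 1784/2205 = 80.9% → Valley
General: Roosevelt 202/886 = 22.8%, Valley 321/998 = 32.2% → Valley
Overall: Roosevelt 2053/3656 = 56.2%, Valley 2179/3534 = 61.7% → Valley
Valley wins overall and in every student group — no reversal.

Yes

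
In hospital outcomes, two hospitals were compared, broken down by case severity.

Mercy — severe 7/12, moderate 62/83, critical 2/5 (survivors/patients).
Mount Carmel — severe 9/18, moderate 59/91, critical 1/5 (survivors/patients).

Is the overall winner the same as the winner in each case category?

Severe: Mercy 7/12 = 58.3%, Mount Carmel 9/18 = 50.0% → Mercy
Moderate: Mercy 62/83 = 74.7%, Mount Carmel 59/91 = 64.8% → Mercy
Critical: Mercy 2/5 = 40.0%, Mount Carmel 1/5 = 20.0% → Mercy
Overall: Mercy 71/100 = 71.0%, Mount Carmel 69/114 = 60.5% → Mercy
Mercy wins overall and in every case group — no reversal.

Yes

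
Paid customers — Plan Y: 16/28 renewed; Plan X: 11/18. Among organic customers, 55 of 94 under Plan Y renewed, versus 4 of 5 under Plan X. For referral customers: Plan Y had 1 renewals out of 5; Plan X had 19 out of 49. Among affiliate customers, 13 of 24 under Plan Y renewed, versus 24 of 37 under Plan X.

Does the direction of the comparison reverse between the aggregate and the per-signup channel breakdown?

Yes

Paid: Plan Y 16/28 = 57.1%, Plan X 11/18 = 61.1% → Plan X
Organic: Plan Y 55/94 = 58.5%, Plan X 4/5 = 80.0% → Plan X
Referral: Plan Y 1/5 = 20.0%, Plan X 19/49 = 38.8% → Plan X
Affiliate: Plan Y 13/24 = 54.2%, Plan X 24/37 = 64.9% → Plan X
Overall: Plan Y 85/151 = 56.3%, Plan X 58/109 = 53.2% → Plan Y
Plan X wins each signup group but Plan Y wins overall — the comparison reverses. Plan X's customers skew toward referral, which has a lower base rate.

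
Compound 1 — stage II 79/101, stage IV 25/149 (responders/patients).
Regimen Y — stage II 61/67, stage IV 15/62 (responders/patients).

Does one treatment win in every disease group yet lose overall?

No

Stage II: Compound 1 79/101 = 78.2%, Regimen Y 61/67 = 91.0% → Regimen Y
Stage IV: Compound 1 25/149 = 16.8%, Regimen Y 15/62 = 24.2% → Regimen Y
Overall: Compound 1 104/250 = 41.6%, Regimen Y 76/129 = 58.9% → Regimen Y
Regimen Y wins overall and in every disease group — no reversal.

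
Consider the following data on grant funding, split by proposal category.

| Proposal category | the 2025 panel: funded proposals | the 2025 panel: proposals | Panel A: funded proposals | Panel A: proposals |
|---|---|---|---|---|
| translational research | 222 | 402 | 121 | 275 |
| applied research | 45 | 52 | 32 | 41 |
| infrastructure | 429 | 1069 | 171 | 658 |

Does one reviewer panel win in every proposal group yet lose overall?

Translational research: the 2025 panel 222/402 = 55.2%, Panel A 121/275 = 44.0% → the 2025 panel
Applied research: the 2025 panel 45/52 = 86.5%, Panel A 32/41 = 78.0% → the 2025 panel
Infrastructure: the 2025 panel 429/1069 = 40.1%, Panel A 171/658 = 26.0% → the 2025 panel
Overall: the 2025 panel 696/1523 = 45.7%, Panel A 324/974 = 33.3% → the 2025 panel
The 2025 panel wins overall and in every proposal group — no reversal.

No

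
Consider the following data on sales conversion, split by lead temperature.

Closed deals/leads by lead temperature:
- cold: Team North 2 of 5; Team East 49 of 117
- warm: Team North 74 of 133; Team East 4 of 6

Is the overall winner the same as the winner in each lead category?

Cold: Team North 2/5 = 40.0%, Team East 49/117 = 41.9% → Team East
Warm: Team North 74/133 = 55.6%, Team East 4/6 = 66.7% → Team East
Overall: Team North 76/138 = 55.1%, Team East 53/123 = 43.1% → Team North
Team East wins each lead group but Team North wins overall — the comparison reverses. Team East's leads skew toward cold, which has a lower base rate.

No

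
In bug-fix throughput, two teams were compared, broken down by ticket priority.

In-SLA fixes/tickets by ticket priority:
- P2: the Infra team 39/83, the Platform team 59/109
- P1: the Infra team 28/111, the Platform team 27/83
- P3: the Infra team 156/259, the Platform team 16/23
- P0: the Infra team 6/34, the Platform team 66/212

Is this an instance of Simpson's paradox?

Yes

P2: the Infra team 39/83 = 47.0%, the Platform team 59/109 = 54.1% → the Platform team
P1: the Infra team 28/111 = 25.2%, the Platform team 27/83 = 32.5% → the Platform team
P3: the Infra team 156/259 = 60.2%, the Platform team 16/23 = 69.6% → the Platform team
P0: the Infra team 6/34 = 17.6%, the Platform team 66/212 = 31.1% → the Platform team
Overall: the Infra team 229/487 = 47.0%, the Platform team 168/427 = 39.3% → the Infra team
The Platform team wins each ticket group but the Infra team wins overall — the comparison reverses. The Platform team's tickets skew toward P0, which has a lower base rate.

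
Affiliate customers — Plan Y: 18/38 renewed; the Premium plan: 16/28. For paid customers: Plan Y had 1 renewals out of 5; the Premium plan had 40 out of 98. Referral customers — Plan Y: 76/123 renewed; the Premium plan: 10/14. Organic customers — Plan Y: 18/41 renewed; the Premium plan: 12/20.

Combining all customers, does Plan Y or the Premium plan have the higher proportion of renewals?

Affiliate: Plan Y 18/38 = 47.4%, the Premium plan 16/28 = 57.1% → the Premium plan
Paid: Plan Y 1/5 = 20.0%, the Premium plan 40/98 = 40.8% → the Premium plan
Referral: Plan Y 76/123 = 61.8%, the Premium plan 10/14 = 71.4% → the Premium plan
Organic: Plan Y 18/41 = 43.9%, the Premium plan 12/20 = 60.0% → the Premium plan
Overall: Plan Y 113/207 = 54.6%, the Premium plan 78/160 = 48.8% → Plan Y
(The Premium plan wins every signup group but Plan Y wins overall — the Premium plan's customers skew toward the low-rate paid group.)

Plan Y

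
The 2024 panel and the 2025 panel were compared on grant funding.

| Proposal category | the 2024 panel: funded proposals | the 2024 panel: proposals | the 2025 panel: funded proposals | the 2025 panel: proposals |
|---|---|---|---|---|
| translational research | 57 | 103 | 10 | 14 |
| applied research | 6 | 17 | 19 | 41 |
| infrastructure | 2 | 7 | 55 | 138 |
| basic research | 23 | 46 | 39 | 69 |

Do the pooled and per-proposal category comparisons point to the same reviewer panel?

No

Translational research: the 2024 panel 57/103 = 55.3%, the 2025 panel 10/14 = 71.4% → the 2025 panel
Applied research: the 2024 panel 6/17 = 35.3%, the 2025 panel 19/41 = 46.3% → the 2025 panel
Infrastructure: the 2024 panel 2/7 = 28.6%, the 2025 panel 55/138 = 39.9% → the 2025 panel
Basic research: the 2024 panel 23/46 = 50.0%, the 2025 panel 39/69 = 56.5% → the 2025 panel
Overall: the 2024 panel 88/173 = 50.9%, the 2025 panel 123/262 = 46.9% → the 2024 panel
The 2025 panel wins each proposal group but the 2024 panel wins overall — the comparison reverses. The 2025 panel's proposals skew toward infrastructure, which has a lower base rate.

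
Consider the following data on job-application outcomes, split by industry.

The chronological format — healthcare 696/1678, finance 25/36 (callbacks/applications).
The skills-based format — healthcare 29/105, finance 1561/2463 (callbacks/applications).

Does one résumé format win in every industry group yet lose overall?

Yes

Healthcare: the chronological format 696/1678 = 41.5%, the skills-based format 29/105 = 27.6% → the chronological format
Finance: the chronological format 25/36 = 69.4%, the skills-based format 1561/2463 = 63.4% → the chronological format
Overall: the chronological format 721/1714 = 42.1%, the skills-based format 1590/2568 = 61.9% → the skills-based format
The chronological format wins each industry group but the skills-based format wins overall — the comparison reverses. The chronological format's applications skew toward healthcare, which has a lower base rate.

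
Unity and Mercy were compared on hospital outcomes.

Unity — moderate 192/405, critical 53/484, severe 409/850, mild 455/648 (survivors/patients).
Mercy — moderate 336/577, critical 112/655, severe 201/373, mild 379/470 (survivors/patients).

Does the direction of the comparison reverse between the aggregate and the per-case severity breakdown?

No

Moderate: Unity 192/405 = 47.4%, Mercy 336/577 = 58.2% → Mercy
Critical: Unity 53/484 = 11.0%, Mercy 112/655 = 17.1% → Mercy
Severe: Unity 409/850 = 48.1%, Mercy 201/373 = 53.9% → Mercy
Mild: Unity 455/648 = 70.2%, Mercy 379/470 = 80.6% → Mercy
Overall: Unity 1109/2387 = 46.5%, Mercy 1028/2075 = 49.5% → Mercy
Mercy wins overall and in every case group — no reversal.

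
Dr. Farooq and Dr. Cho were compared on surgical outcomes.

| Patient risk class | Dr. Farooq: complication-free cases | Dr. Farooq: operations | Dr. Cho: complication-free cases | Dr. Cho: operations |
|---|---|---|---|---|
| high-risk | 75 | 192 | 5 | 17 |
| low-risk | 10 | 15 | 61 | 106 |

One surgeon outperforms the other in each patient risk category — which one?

Dr. Farooq

High-risk: Dr. Farooq 75/192 = 39.1%, Dr. Cho 5/17 = 29.4% → Dr. Farooq
Low-risk: Dr. Farooq 10/15 = 66.7%, Dr. Cho 61/106 = 57.5% → Dr. Farooq
Dr. Farooq has the higher rate in both groups.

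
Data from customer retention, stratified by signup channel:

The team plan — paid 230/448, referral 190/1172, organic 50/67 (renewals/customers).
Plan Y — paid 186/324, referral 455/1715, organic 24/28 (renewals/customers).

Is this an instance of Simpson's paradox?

No

Paid: the team plan 230/448 = 51.3%, Plan Y 186/324 = 57.4% → Plan Y
Referral: the team plan 190/1172 = 16.2%, Plan Y 455/1715 = 26.5% → Plan Y
Organic: the team plan 50/67 = 74.6%, Plan Y 24/28 = 85.7% → Plan Y
Overall: the team plan 470/1687 = 27.9%, Plan Y 665/2067 = 32.2% → Plan Y
Plan Y wins overall and in every signup group — no reversal.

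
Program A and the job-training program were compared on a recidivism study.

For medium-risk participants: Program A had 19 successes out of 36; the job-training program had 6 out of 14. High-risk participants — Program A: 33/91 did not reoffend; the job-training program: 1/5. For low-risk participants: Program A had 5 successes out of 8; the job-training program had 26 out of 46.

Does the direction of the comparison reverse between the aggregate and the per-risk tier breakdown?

Medium-risk: Program A 19/36 = 52.8%, the job-training program 6/14 = 42.9% → Program A
High-risk: Program A 33/91 = 36.3%, the job-training program 1/5 = 20.0% → Program A
Low-risk: Program A 5/8 = 62.5%, the job-training program 26/46 = 56.5% → Program A
Overall: Program A 57/135 = 42.2%, the job-training program 33/65 = 50.8% → the job-training program
Program A wins each risk group but the job-training program wins overall — the comparison reverses. Program A's participants skew toward high-risk, which has a lower base rate.

Yes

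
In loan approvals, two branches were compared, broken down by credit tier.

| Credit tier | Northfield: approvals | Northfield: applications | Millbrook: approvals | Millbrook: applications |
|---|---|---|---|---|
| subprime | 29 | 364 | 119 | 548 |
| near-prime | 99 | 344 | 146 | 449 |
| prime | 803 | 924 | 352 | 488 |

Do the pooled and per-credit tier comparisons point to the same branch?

Subprime: Northfield 29/364 = 8.0%, Millbrook 119/548 = 21.7% → Millbrook
Near-prime: Northfield 99/344 = 28.8%, Millbrook 146/449 = 32.5% → Millbrook
Prime: Northfield 803/924 = 86.9%, Millbrook 352/488 = 72.1% → Northfield
Overall: Northfield 931/1632 = 57.0%, Millbrook 617/1485 = 41.5% → Northfield
Neither sweeps: Northfield wins 1 of 3 groups, Millbrook wins 2. Northfield wins overall but not every group — no Simpson reversal.

No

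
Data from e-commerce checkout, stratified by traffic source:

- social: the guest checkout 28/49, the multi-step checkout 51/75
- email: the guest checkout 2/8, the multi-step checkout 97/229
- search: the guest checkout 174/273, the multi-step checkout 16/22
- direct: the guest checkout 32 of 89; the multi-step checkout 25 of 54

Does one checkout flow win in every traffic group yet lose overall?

Social: the guest checkout 28/49 = 57.1%, the multi-step checkout 51/75 = 68.0% → the multi-step checkout
Email: the guest checkout 2/8 = 25.0%, the multi-step checkout 97/229 = 42.4% → the multi-step checkout
Search: the guest checkout 174/273 = 63.7%, the multi-step checkout 16/22 = 72.7% → the multi-step checkout
Direct: the guest checkout 32/89 = 36.0%, the multi-step checkout 25/54 = 46.3% → the multi-step checkout
Overall: the guest checkout 236/419 = 56.3%, the multi-step checkout 189/380 = 49.7% → the guest checkout
The multi-step checkout wins each traffic group but the guest checkout wins overall — the comparison reverses. The multi-step checkout's sessions skew toward email, which has a lower base rate.

Yes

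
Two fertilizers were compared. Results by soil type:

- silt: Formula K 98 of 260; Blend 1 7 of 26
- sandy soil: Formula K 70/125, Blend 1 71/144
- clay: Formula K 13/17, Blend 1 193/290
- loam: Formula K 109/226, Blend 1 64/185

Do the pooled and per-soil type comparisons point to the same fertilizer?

Silt: Formula K 98/260 = 37.7%, Blend 1 7/26 = 26.9% → Formula K
Sandy soil: Formula K 70/125 = 56.0%, Blend 1 71/144 = 49.3% → Formula K
Clay: Formula K 13/17 = 76.5%, Blend 1 193/290 = 66.6% → Formula K
Loam: Formula K 109/226 = 48.2%, Blend 1 64/185 = 34.6% → Formula K
Overall: Formula K 290/628 = 46.2%, Blend 1 335/645 = 51.9% → Blend 1
Formula K wins each soil group but Blend 1 wins overall — the comparison reverses. Formula K's plots skew toward silt, which has a lower base rate.

No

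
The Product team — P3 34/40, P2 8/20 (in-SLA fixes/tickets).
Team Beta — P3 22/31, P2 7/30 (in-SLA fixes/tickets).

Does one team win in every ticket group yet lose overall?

P3: the Product team 34/40 = 85.0%, Team Beta 22/31 = 71.0% → the Product team
P2: the Product team 8/20 = 40.0%, Team Beta 7/30 = 23.3% → the Product team
Overall: the Product team 42/60 = 70.0%, Team Beta 29/61 = 47.5% → the Product team
The Product team wins overall and in every ticket group — no reversal.

No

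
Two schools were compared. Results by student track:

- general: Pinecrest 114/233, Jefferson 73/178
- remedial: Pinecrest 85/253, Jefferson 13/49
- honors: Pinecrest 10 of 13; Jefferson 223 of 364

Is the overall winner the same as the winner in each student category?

No

General: Pinecrest 114/233 = 48.9%, Jefferson 73/178 = 41.0% → Pinecrest
Remedial: Pinecrest 85/253 = 33.6%, Jefferson 13/49 = 26.5% → Pinecrest
Honors: Pinecrest 10/13 = 76.9%, Jefferson 223/364 = 61.3% → Pinecrest
Overall: Pinecrest 209/499 = 41.9%, Jefferson 309/591 = 52.3% → Jefferson
Pinecrest wins each student group but Jefferson wins overall — the comparison reverses. Pinecrest's students skew toward remedial, which has a lower base rate.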